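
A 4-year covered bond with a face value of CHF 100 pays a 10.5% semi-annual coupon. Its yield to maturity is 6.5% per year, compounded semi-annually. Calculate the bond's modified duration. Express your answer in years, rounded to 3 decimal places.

Periodic yield y = 0.0325. First find Macaulay duration:
  t   CF        PV=CF/(1+0.0325)^t    t·PV
  1         5.25         5.0847         5.0847
  2         5.25         4.9247         9.8494
  3         5.25         4.7697        14.3090
  4         5.25         4.6195        18.4782
  5         5.25         4.4741        22.3707
  6         5.25         4.3333        25.9998
  7         5.25         4.1969        29.3783
  8       105.25        81.4895       651.9160
  Σ                    113.8925       777.3861
P = 113.8925; Macaulay duration = 777.3861 / 113.8925 = 6.82561 half-year periods = 3.41281 years.
Modified duration = D_Mac / (1 + y) = 3.41281 / 1.0325 = 3.30538 years.

3.305 years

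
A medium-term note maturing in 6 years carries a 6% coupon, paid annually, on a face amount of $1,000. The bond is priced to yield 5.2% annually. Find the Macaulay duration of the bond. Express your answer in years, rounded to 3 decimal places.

5.230 years

Periodic yield y = 0.052. Discount each cash flow and weight by its year:
  t   CF        PV=CF/(1+0.052)^t    t·PV
  1        60.00        57.0342        57.0342
  2        60.00        54.2150       108.4301
  3        60.00        51.5352       154.6056
  4        60.00        48.9878       195.9514
  5        60.00        46.5664       232.8319
  6     1,060.00       782.0084     4,692.0505
  Σ                  1,040.3471     5,440.9037
Price P = Σ PV = 1,040.3471.
Macaulay duration = Σ(t·PV) / P = 5,440.9037 / 1,040.3471 = 5.22989 years.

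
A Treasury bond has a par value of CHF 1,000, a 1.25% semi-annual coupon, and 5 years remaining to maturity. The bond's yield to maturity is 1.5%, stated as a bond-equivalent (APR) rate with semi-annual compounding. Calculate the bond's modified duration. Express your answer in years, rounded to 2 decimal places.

Periodic yield y = 0.0075. First find Macaulay duration:
  t   CF        PV=CF/(1+0.0075)^t    t·PV
  1         6.25         6.2035         6.2035
  2         6.25         6.1573        12.3146
  3         6.25         6.1115        18.3344
  4         6.25         6.0660        24.2639
  5         6.25         6.0208        30.1040
  6         6.25         5.9760        35.8559
  7         6.25         5.9315        41.5205
  8         6.25         5.8873        47.0988
  9         6.25         5.8435        52.5917
  10    1,006.25       933.8032     9,338.0317
  Σ                    988.0005     9,606.3189
P = 988.0005; Macaulay duration = 9,606.3189 / 988.0005 = 9.72299 half-year periods = 4.86149 years.
Modified duration = D_Mac / (1 + y) = 4.86149 / 1.0075 = 4.82531 years.

4.83 years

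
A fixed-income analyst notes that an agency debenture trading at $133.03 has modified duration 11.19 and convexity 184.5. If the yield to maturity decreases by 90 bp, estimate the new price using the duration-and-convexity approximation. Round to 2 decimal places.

$147.42

Duration effect: -D_mod·Δy = -11.19 × (-0.009) = +0.100710
Convexity effect: ½·C·(Δy)² = 0.5 × 184.5 × (-0.009)² = +0.00747225
ΔP/P ≈ +0.100710 + 0.00747225 = +0.10818225
New price ≈ 133.03 × (1 + 0.10818225) = 147.4214847175.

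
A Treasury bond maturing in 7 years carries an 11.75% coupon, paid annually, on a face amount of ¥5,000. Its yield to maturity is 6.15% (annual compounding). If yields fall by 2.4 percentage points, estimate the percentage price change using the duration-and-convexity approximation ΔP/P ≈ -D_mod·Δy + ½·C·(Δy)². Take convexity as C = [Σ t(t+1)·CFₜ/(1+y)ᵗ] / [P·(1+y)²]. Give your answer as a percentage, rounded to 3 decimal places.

With y = 0.0615:
  t   CF        PV=CF/(1+0.0615)^t    t·PV        t(t+1)·PV
  1       587.50       553.4621       553.4621       1,106.9242
  2       587.50       521.3962     1,042.7924       3,128.3773
  3       587.50       491.1881     1,473.5644       5,894.2577
  4       587.50       462.7302     1,850.9209       9,254.6047
  5       587.50       435.9211     2,179.6054      13,077.6326
  6       587.50       410.6652     2,463.9911      17,247.9375
  7     5,587.50     3,679.4046    25,755.8322     206,046.6574
  Σ                  6,554.7675    35,320.1686     255,756.3915
P = 6,554.7675; D_Mac = 5.38847 yrs; D_mod = 5.07628 yrs; C = 34.62814.
Duration effect: -5.07628 × (-0.024) = +0.121831
Convexity effect: 0.5 × 34.62814 × (-0.024)² = +0.0099729
ΔP/P ≈ +0.121831 + 0.0099729 = +0.131804 = +13.1804%.

+13.180%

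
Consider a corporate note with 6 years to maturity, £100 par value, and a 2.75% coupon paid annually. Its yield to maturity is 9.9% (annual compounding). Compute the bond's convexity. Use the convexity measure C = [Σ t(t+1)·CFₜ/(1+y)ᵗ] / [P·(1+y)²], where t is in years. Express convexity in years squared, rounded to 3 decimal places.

31.087

With y = 0.099:
  t   CF        PV=CF/(1+0.099)^t    t·PV        t(t+1)·PV
  1         2.75         2.5023         2.5023           5.0045
  2         2.75         2.2769         4.5537          13.6612
  3         2.75         2.0718         6.2153          24.8611
  4         2.75         1.8851         7.5405          37.7027
  5         2.75         1.7153         8.5766          51.4595
  6       102.75        58.3171       349.9024       2,449.3168
  Σ                     68.7684       379.2908       2,582.0058
P = 68.7684.
Convexity = Σ t(t+1)·PV / [P·(1+y)²] = 2,582.0058 / (68.7684 × 1.207801) = 31.08657.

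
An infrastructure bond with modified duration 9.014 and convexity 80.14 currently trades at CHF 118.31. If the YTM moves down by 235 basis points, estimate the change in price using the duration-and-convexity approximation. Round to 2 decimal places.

+CHF 27.68

Duration effect: -D_mod·Δy = -9.014 × (-0.0235) = +0.211829
Convexity effect: ½·C·(Δy)² = 0.5 × 80.14 × (-0.0235)² = +0.0221286575
ΔP/P ≈ +0.211829 + 0.0221286575 = +0.2339576575
ΔP ≈ 118.31 × (+0.2339576575) = +27.679530458825.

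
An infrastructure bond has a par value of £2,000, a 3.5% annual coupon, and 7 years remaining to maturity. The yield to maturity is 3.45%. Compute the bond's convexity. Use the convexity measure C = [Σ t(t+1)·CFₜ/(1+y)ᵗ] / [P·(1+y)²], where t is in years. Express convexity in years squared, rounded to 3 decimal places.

45.693

With y = 0.0345:
  t   CF        PV=CF/(1+0.0345)^t    t·PV        t(t+1)·PV
  1        70.00        67.6655        67.6655         135.3311
  2        70.00        65.4089       130.8179         392.4536
  3        70.00        63.2276       189.6827         758.7310
  4        70.00        61.1190       244.4759       1,222.3795
  5        70.00        59.0807       295.4035       1,772.4207
  6        70.00        57.1104       342.6623       2,398.6361
  7     2,070.00     1,632.5139    11,427.5971      91,420.7769
  Σ                  2,006.1260    12,698.3049      98,100.7288
P = 2,006.1260.
Convexity = Σ t(t+1)·PV / [P·(1+y)²] = 98,100.7288 / (2,006.1260 × 1.070190) = 45.69335.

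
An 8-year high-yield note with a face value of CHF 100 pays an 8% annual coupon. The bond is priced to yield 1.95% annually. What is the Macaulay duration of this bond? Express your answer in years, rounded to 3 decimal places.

6.535 years

Periodic yield y = 0.0195. Discount each cash flow and weight by its year:
  t   CF        PV=CF/(1+0.0195)^t    t·PV
  1         8.00         7.8470         7.8470
  2         8.00         7.6969        15.3938
  3         8.00         7.5497        22.6490
  4         8.00         7.4053        29.6211
  5         8.00         7.2636        36.3182
  6         8.00         7.1247        42.7482
  7         8.00         6.9884        48.9190
  8       108.00        92.5392       740.3139
  Σ                    144.4148       943.8101
Price P = Σ PV = 144.4148.
Macaulay duration = Σ(t·PV) / P = 943.8101 / 144.4148 = 6.53541 years.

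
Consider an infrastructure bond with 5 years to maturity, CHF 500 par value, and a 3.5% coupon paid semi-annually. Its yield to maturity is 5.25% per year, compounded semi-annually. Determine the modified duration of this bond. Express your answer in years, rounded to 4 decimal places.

Periodic yield y = 0.02625. First find Macaulay duration:
  t   CF        PV=CF/(1+0.02625)^t    t·PV
  1         8.75         8.5262         8.5262
  2         8.75         8.3081        16.6162
  3         8.75         8.0956        24.2868
  4         8.75         7.8885        31.5541
  5         8.75         7.6867        38.4337
  6         8.75         7.4901        44.9407
  7         8.75         7.2985        51.0898
  8         8.75         7.1119        56.8948
  9         8.75         6.9299        62.3695
  10      508.75       392.6203     3,926.2027
  Σ                    461.9559     4,260.9145
P = 461.9559; Macaulay duration = 4,260.9145 / 461.9559 = 9.22364 half-year periods = 4.61182 years.
Modified duration = D_Mac / (1 + y) = 4.61182 / 1.02625 = 4.49386 years.

4.4939 years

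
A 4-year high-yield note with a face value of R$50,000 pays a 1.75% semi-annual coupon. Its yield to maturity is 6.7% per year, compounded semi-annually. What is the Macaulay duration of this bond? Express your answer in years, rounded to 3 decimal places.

3.866 years

Periodic yield y = 0.0335. Discount each cash flow and weight by its period:
  t   CF        PV=CF/(1+0.0335)^t    t·PV
  1       437.50       423.3188       423.3188
  2       437.50       409.5973       819.1946
  3       437.50       396.3206     1,188.9617
  4       437.50       383.4742     1,533.8967
  5       437.50       371.0442     1,855.2210
  6       437.50       359.0171     2,154.1028
  7       437.50       347.3799     2,431.6593
  8    50,437.50    38,749.8213   309,998.5706
  Σ                 41,439.9735   320,404.9257
Price P = Σ PV = 41,439.9735.
Macaulay duration = Σ(t·PV) / P = 320,404.9257 / 41,439.9735 = 7.73178 half-year periods.
In years: 7.73178 / 2 = 3.86589 years.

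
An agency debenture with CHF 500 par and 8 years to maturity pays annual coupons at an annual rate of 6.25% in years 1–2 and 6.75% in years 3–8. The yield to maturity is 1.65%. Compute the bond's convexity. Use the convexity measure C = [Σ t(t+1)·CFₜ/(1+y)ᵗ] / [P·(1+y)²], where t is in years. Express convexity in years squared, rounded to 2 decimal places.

54.95

With y = 0.0165:
  t   CF        PV=CF/(1+0.0165)^t    t·PV        t(t+1)·PV
  1        31.25        30.7427        30.7427          61.4855
  2        31.25        30.2437        60.4874         181.4623
  3        33.75        32.1330        96.3991         385.5963
  4        33.75        31.6114       126.4457         632.2287
  5        33.75        31.0983       155.4916         932.9495
  6        33.75        30.5935       183.5611       1,284.9279
  7        33.75        30.0969       210.6785       1,685.4277
  8       533.75       468.2511     3,746.0090      33,714.0806
  Σ                    684.7708     4,609.8151      38,878.1586
P = 684.7708.
Convexity = Σ t(t+1)·PV / [P·(1+y)²] = 38,878.1586 / (684.7708 × 1.033272) = 54.94721.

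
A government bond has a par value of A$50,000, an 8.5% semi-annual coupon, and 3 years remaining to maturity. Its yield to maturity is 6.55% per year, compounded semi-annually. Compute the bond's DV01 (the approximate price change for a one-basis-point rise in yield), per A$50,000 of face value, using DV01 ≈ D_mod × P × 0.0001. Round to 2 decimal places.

A$13.85

Periodic yield y = 0.03275.
  t   CF        PV=CF/(1+0.03275)^t    t·PV
  1     2,125.00     2,057.6132     2,057.6132
  2     2,125.00     1,992.3633     3,984.7265
  3     2,125.00     1,929.1825     5,787.5476
  4     2,125.00     1,868.0054     7,472.0215
  5     2,125.00     1,808.7682     9,043.8410
  6    52,125.00    42,961.0459   257,766.2755
  Σ                 52,616.9785   286,112.0254
P = 52,616.9785; D_Mac = 5.43764 half-year periods = 2.71882 yrs; D_mod = 2.63260 yrs.
DV01 ≈ 2.63260 × 52,616.9785 × 0.0001 = 13.851950.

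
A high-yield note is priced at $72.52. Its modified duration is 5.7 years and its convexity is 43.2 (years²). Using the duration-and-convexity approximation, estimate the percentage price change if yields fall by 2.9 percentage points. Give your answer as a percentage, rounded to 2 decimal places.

Duration effect: -D_mod·Δy = -5.7 × (-0.029) = +0.165300
Convexity effect: ½·C·(Δy)² = 0.5 × 43.2 × (-0.029)² = +0.0181656
ΔP/P ≈ +0.165300 + 0.0181656 = +0.1834656
= +18.34656%.

+18.35%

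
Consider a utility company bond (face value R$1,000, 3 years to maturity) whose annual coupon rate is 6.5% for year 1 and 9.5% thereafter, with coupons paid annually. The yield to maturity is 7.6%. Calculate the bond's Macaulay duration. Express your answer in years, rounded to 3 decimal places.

Periodic yield y = 0.076. Discount each cash flow and weight by its year:
  t   CF        PV=CF/(1+0.076)^t    t·PV
  1        65.00        60.4089        60.4089
  2        95.00        82.0539       164.1077
  3     1,095.00       878.9766     2,636.9297
  Σ                  1,021.4394     2,861.4464
Price P = Σ PV = 1,021.4394.
Macaulay duration = Σ(t·PV) / P = 2,861.4464 / 1,021.4394 = 2.80139 years.

2.801 years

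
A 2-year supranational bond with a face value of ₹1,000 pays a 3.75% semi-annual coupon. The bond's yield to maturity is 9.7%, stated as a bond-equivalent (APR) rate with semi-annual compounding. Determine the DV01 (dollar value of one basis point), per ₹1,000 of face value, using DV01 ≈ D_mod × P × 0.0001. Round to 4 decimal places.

Periodic yield y = 0.0485.
  t   CF        PV=CF/(1+0.0485)^t    t·PV
  1        18.75        17.8827        17.8827
  2        18.75        17.0555        34.1110
  3        18.75        16.2666        48.7997
  4     1,018.75       842.9346     3,371.7384
  Σ                    894.1394     3,472.5318
P = 894.1394; D_Mac = 3.88366 half-year periods = 1.94183 yrs; D_mod = 1.85201 yrs.
DV01 ≈ 1.85201 × 894.1394 × 0.0001 = 0.165595.

₹0.1656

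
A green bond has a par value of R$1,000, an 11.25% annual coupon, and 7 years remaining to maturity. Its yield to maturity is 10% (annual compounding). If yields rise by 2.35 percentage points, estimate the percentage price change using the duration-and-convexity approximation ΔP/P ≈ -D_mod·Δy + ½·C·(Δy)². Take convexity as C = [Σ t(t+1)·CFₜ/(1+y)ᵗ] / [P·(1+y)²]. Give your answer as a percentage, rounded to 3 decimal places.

-10.367%

With y = 0.1:
  t   CF        PV=CF/(1+0.1)^t    t·PV        t(t+1)·PV
  1       112.50       102.2727       102.2727         204.5455
  2       112.50        92.9752       185.9504         557.8512
  3       112.50        84.5229       253.5687       1,014.2750
  4       112.50        76.8390       307.3561       1,536.7803
  5       112.50        69.8536       349.2682       2,095.6095
  6       112.50        63.5033       381.0199       2,667.1393
  7     1,112.50       570.8884     3,996.2188      31,969.7508
  Σ                  1,060.8552     5,575.6549      40,045.9515
P = 1,060.8552; D_Mac = 5.25581 yrs; D_mod = 4.77801 yrs; C = 31.19731.
Duration effect: -4.77801 × (+0.0235) = -0.112283
Convexity effect: 0.5 × 31.19731 × (0.0235)² = +0.0086144
ΔP/P ≈ -0.112283 + 0.0086144 = -0.103669 = -10.3669%.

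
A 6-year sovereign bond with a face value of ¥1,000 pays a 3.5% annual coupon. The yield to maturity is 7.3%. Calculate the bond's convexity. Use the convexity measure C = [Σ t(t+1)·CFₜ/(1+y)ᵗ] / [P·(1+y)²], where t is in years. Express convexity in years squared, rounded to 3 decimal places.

With y = 0.073:
  t   CF        PV=CF/(1+0.073)^t    t·PV        t(t+1)·PV
  1        35.00        32.6188        32.6188          65.2377
  2        35.00        30.3997        60.7993         182.3979
  3        35.00        28.3315        84.9944         339.9775
  4        35.00        26.4040       105.6159         528.0793
  5        35.00        24.6076       123.0380         738.2283
  6     1,035.00       678.1754     4,069.0523      28,483.3659
  Σ                    820.5369     4,476.1187      30,337.2865
P = 820.5369.
Convexity = Σ t(t+1)·PV / [P·(1+y)²] = 30,337.2865 / (820.5369 × 1.151329) = 32.11287.

32.113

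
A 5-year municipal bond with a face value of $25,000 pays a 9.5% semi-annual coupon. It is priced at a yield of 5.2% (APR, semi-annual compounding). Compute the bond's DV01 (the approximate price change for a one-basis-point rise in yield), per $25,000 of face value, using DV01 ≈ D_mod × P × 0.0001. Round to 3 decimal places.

$12.090

Periodic yield y = 0.026.
  t   CF        PV=CF/(1+0.026)^t    t·PV
  1     1,187.50     1,157.4074     1,157.4074
  2     1,187.50     1,128.0774     2,256.1548
  3     1,187.50     1,099.4906     3,298.4719
  4     1,187.50     1,071.6283     4,286.5132
  5     1,187.50     1,044.4720     5,222.3601
  6     1,187.50     1,018.0039     6,108.0236
  7     1,187.50       992.2066     6,945.4459
  8     1,187.50       967.0629     7,736.5034
  9     1,187.50       942.5565     8,483.0081
  10   26,187.50    20,259.1133   202,591.1327
  Σ                 29,680.0189   248,085.0211
P = 29,680.0189; D_Mac = 8.35865 half-year periods = 4.17933 yrs; D_mod = 4.07342 yrs.
DV01 ≈ 4.07342 × 29,680.0189 × 0.0001 = 12.089913.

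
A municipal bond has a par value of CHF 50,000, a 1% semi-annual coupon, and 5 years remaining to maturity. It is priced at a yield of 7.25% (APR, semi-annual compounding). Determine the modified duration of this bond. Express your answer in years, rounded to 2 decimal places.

Periodic yield y = 0.03625. First find Macaulay duration:
  t   CF        PV=CF/(1+0.03625)^t    t·PV
  1       250.00       241.2545       241.2545
  2       250.00       232.8150       465.6300
  3       250.00       224.6707       674.0120
  4       250.00       216.8113       867.2450
  5       250.00       209.2268     1,046.1339
  6       250.00       201.9076     1,211.4458
  7       250.00       194.8445     1,363.9117
  8       250.00       188.0285     1,504.2279
  9       250.00       181.4509     1,633.0581
  10   50,250.00    35,195.7829   351,957.8293
  Σ                 37,086.7927   360,964.7482
P = 37,086.7927; Macaulay duration = 360,964.7482 / 37,086.7927 = 9.73297 half-year periods = 4.86649 years.
Modified duration = D_Mac / (1 + y) = 4.86649 / 1.03625 = 4.69625 years.

4.70 years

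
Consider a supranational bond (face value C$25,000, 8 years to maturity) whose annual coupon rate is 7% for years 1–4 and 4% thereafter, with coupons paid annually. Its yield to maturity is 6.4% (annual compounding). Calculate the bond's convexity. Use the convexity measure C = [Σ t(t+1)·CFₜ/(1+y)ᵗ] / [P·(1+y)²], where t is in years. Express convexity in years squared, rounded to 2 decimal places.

47.45

With y = 0.064:
  t   CF        PV=CF/(1+0.064)^t    t·PV        t(t+1)·PV
  1     1,750.00     1,644.7368     1,644.7368       3,289.4737
  2     1,750.00     1,545.8053     3,091.6106       9,274.8318
  3     1,750.00     1,452.8245     4,358.4736      17,433.8944
  4     1,750.00     1,365.4366     5,461.7464      27,308.7318
  5     1,000.00       733.3172     3,666.5859      21,999.5154
  6     1,000.00       689.2079     4,135.2473      28,946.7308
  7     1,000.00       647.7518     4,534.2623      36,274.0988
  8    26,000.00    15,828.5205   126,628.1644   1,139,653.4793
  Σ                 23,907.6006   153,520.8273   1,284,180.7561
P = 23,907.6006.
Convexity = Σ t(t+1)·PV / [P·(1+y)²] = 1,284,180.7561 / (23,907.6006 × 1.132096) = 47.44680.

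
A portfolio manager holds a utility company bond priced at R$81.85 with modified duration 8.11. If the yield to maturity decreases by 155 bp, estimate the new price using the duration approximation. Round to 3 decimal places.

Duration approximation: ΔP/P ≈ -D_mod · Δy = -8.11 × (-0.0155) = +0.125705.
New price ≈ 81.85 × (1 + 0.125705) = 92.13895425.

R$92.139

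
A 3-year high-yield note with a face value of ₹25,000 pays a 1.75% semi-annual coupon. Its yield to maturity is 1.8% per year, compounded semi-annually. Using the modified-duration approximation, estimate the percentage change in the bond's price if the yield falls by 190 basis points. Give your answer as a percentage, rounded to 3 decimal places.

Periodic yield y = 0.009. Modified duration first:
  t   CF        PV=CF/(1+0.009)^t    t·PV
  1       218.75       216.7988       216.7988
  2       218.75       214.8650       429.7301
  3       218.75       212.9485       638.8455
  4       218.75       211.0490       844.1962
  5       218.75       209.1665     1,045.8327
  6    25,218.75    23,898.8255   143,392.9533
  Σ                 24,963.6535   146,568.3565
P = 24,963.6535; D_Mac = 5.87127 half-year periods = 2.93564 yrs; D_mod = 2.93564/(1+0.009) = 2.90945 yrs.
ΔP/P ≈ -D_mod · Δy = -2.90945 × (-0.019) = +0.055280 = +5.5280%.

+5.528%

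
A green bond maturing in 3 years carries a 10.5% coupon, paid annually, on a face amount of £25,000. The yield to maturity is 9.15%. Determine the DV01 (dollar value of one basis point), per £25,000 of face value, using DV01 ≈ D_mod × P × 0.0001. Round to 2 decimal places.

Periodic yield y = 0.0915.
  t   CF        PV=CF/(1+0.0915)^t    t·PV
  1     2,625.00     2,404.9473     2,404.9473
  2     2,625.00     2,203.3416     4,406.6831
  3    27,625.00    21,243.7444    63,731.2331
  Σ                 25,852.0332    70,542.8635
P = 25,852.0332; D_Mac = 2.72872 yrs; D_mod = 2.49997 yrs.
DV01 ≈ 2.49997 × 25,852.0332 × 0.0001 = 6.462928.

£6.46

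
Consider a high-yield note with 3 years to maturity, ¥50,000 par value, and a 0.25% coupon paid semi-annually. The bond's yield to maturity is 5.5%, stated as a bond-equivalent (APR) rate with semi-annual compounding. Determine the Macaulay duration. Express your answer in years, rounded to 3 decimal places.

2.990 years

Periodic yield y = 0.0275. Discount each cash flow and weight by its period:
  t   CF        PV=CF/(1+0.0275)^t    t·PV
  1        62.50        60.8273        60.8273
  2        62.50        59.1993       118.3985
  3        62.50        57.6149       172.8446
  4        62.50        56.0729       224.2914
  5        62.50        54.5721       272.8606
  6    50,062.50    42,542.3572   255,254.1434
  Σ                 42,830.6436   256,103.3659
Price P = Σ PV = 42,830.6436.
Macaulay duration = Σ(t·PV) / P = 256,103.3659 / 42,830.6436 = 5.97944 half-year periods.
In years: 5.97944 / 2 = 2.98972 years.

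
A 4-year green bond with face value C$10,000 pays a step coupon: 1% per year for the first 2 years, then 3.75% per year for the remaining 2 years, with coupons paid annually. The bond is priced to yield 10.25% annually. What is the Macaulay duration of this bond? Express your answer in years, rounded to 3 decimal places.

3.904 years

Periodic yield y = 0.1025. Discount each cash flow and weight by its year:
  t   CF        PV=CF/(1+0.1025)^t    t·PV
  1       100.00        90.7029        90.7029
  2       100.00        82.2702       164.5405
  3       375.00       279.8308       839.4923
  4    10,375.00     7,022.2084    28,088.8335
  Σ                  7,475.0124    29,183.5693
Price P = Σ PV = 7,475.0124.
Macaulay duration = Σ(t·PV) / P = 29,183.5693 / 7,475.0124 = 3.90415 years.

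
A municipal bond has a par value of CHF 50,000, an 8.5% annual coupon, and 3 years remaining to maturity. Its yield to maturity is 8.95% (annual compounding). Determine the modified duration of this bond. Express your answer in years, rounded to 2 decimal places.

Periodic yield y = 0.0895. First find Macaulay duration:
  t   CF        PV=CF/(1+0.0895)^t    t·PV
  1     4,250.00     3,900.8720     3,900.8720
  2     4,250.00     3,580.4240     7,160.8480
  3    54,250.00    41,948.6548   125,845.9645
  Σ                 49,429.9508   136,907.6845
P = 49,429.9508; Macaulay duration = 136,907.6845 / 49,429.9508 = 2.76973 years.
Modified duration = D_Mac / (1 + y) = 2.76973 / 1.0895 = 2.54220 years.

2.54 years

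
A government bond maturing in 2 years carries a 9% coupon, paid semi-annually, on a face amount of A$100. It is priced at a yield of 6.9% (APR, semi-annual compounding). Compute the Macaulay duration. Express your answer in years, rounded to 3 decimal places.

1.877 years

Periodic yield y = 0.0345. Discount each cash flow and weight by its period:
  t   CF        PV=CF/(1+0.0345)^t    t·PV
  1         4.50         4.3499         4.3499
  2         4.50         4.2049         8.4097
  3         4.50         4.0646        12.1939
  4       104.50        91.2419       364.9676
  Σ                    103.8613       389.9211
Price P = Σ PV = 103.8613.
Macaulay duration = Σ(t·PV) / P = 389.9211 / 103.8613 = 3.75425 half-year periods.
In years: 3.75425 / 2 = 1.87712 years.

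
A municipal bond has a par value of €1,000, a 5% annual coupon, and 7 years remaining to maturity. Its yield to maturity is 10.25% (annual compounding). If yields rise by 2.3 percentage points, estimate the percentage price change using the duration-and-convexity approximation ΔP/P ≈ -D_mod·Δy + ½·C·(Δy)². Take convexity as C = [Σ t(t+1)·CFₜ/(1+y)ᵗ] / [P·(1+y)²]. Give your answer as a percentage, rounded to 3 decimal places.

-11.349%

With y = 0.1025:
  t   CF        PV=CF/(1+0.1025)^t    t·PV        t(t+1)·PV
  1        50.00        45.3515        45.3515          90.7029
  2        50.00        41.1351        82.2702         246.8107
  3        50.00        37.3108       111.9323         447.7292
  4        50.00        33.8420       135.3679         676.8394
  5        50.00        30.6957       153.4783         920.8699
  6        50.00        27.8419       167.0512       1,169.3586
  7     1,050.00       530.3214     3,712.2495      29,697.9956
  Σ                    746.4982     4,407.7009      33,250.3064
P = 746.4982; D_Mac = 5.90450 yrs; D_mod = 5.35556 yrs; C = 36.64457.
Duration effect: -5.35556 × (+0.023) = -0.123178
Convexity effect: 0.5 × 36.64457 × (0.023)² = +0.0096925
ΔP/P ≈ -0.123178 + 0.0096925 = -0.113485 = -11.3485%.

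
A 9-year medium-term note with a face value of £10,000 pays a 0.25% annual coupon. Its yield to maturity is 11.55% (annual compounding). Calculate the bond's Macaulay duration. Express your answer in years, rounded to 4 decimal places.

Periodic yield y = 0.1155. Discount each cash flow and weight by its year:
  t   CF        PV=CF/(1+0.1155)^t    t·PV
  1        25.00        22.4115        22.4115
  2        25.00        20.0910        40.1819
  3        25.00        18.0107        54.0322
  4        25.00        16.1459        64.5835
  5        25.00        14.4741        72.3706
  6        25.00        12.9755        77.8527
  7        25.00        11.6320        81.4237
  8        25.00        10.4276        83.4206
  9    10,025.00     3,748.5060    33,736.5540
  Σ                  3,874.6742    34,232.8307
Price P = Σ PV = 3,874.6742.
Macaulay duration = Σ(t·PV) / P = 34,232.8307 / 3,874.6742 = 8.83502 years.

8.8350 years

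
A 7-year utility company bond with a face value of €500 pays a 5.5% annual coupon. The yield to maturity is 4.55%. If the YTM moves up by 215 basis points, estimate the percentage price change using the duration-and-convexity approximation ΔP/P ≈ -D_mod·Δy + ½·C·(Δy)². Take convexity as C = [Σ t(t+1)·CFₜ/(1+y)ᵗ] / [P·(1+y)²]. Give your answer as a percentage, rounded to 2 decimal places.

-11.43%

With y = 0.0455:
  t   CF        PV=CF/(1+0.0455)^t    t·PV        t(t+1)·PV
  1        27.50        26.3032        26.3032          52.6064
  2        27.50        25.1585        50.3170         150.9510
  3        27.50        24.0636        72.1908         288.7632
  4        27.50        23.0164        92.0654         460.3271
  5        27.50        22.0147       110.0734         660.4406
  6        27.50        21.0566       126.3397         884.3777
  7       527.50       386.3262     2,704.2837      21,634.2693
  Σ                    527.9392     3,181.5732      24,131.7352
P = 527.9392; D_Mac = 6.02640 yrs; D_mod = 5.76413 yrs; C = 41.81736.
Duration effect: -5.76413 × (+0.0215) = -0.123929
Convexity effect: 0.5 × 41.81736 × (0.0215)² = +0.0096650
ΔP/P ≈ -0.123929 + 0.0096650 = -0.114264 = -11.4264%.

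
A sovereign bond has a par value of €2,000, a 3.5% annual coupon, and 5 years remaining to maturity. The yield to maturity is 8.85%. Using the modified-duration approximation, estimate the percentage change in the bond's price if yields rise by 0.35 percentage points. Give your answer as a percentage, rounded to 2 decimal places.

-1.49%

Periodic yield y = 0.0885. Modified duration first:
  t   CF        PV=CF/(1+0.0885)^t    t·PV
  1        70.00        64.3087        64.3087
  2        70.00        59.0801       118.1602
  3        70.00        54.2766       162.8298
  4        70.00        49.8637       199.4547
  5     2,070.00     1,354.6534     6,773.2668
  Σ                  1,582.1824     7,318.0202
P = 1,582.1824; D_Mac = 4.62527 yrs; D_mod = 4.62527/(1+0.0885) = 4.24921 yrs.
ΔP/P ≈ -D_mod · Δy = -4.24921 × (+0.0035) = -0.014872 = -1.4872%.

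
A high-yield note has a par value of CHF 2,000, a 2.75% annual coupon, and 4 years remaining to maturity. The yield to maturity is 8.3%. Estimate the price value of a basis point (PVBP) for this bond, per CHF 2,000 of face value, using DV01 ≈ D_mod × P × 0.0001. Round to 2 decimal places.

Periodic yield y = 0.083.
  t   CF        PV=CF/(1+0.083)^t    t·PV
  1        55.00        50.7849        50.7849
  2        55.00        46.8928        93.7855
  3        55.00        43.2989       129.8968
  4     2,055.00     1,493.8191     5,975.2763
  Σ                  1,634.7956     6,249.7435
P = 1,634.7956; D_Mac = 3.82295 yrs; D_mod = 3.52996 yrs.
DV01 ≈ 3.52996 × 1,634.7956 × 0.0001 = 0.577077.

CHF 0.58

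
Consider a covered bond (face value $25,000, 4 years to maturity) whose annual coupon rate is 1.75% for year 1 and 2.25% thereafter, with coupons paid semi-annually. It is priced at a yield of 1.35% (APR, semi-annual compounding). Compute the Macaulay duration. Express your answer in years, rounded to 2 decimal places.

Periodic yield y = 0.00675. Discount each cash flow and weight by its period:
  t   CF        PV=CF/(1+0.00675)^t    t·PV
  1       218.75       217.2833       217.2833
  2       218.75       215.8265       431.6530
  3       281.25       275.6307       826.8922
  4       281.25       273.7827     1,095.1307
  5       281.25       271.9470     1,359.7352
  6       281.25       270.1237     1,620.7422
  7       281.25       268.3126     1,878.1882
  8    25,281.25    23,956.6141   191,652.9127
  Σ                 25,749.5207   199,082.5376
Price P = Σ PV = 25,749.5207.
Macaulay duration = Σ(t·PV) / P = 199,082.5376 / 25,749.5207 = 7.73150 half-year periods.
In years: 7.73150 / 2 = 3.86575 years.

3.87 years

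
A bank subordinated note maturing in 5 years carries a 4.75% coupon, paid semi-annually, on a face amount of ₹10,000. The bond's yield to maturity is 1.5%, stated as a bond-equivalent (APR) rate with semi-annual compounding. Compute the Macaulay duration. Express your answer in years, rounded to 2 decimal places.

Periodic yield y = 0.0075. Discount each cash flow and weight by its period:
  t   CF        PV=CF/(1+0.0075)^t    t·PV
  1       237.50       235.7320       235.7320
  2       237.50       233.9772       467.9544
  3       237.50       232.2354       696.7062
  4       237.50       230.5066       922.0265
  5       237.50       228.7907     1,143.9534
  6       237.50       227.0875     1,362.5252
  7       237.50       225.3971     1,577.7794
  8       237.50       223.7192     1,789.7533
  9       237.50       222.0538     1,998.4838
  10   10,237.50     9,500.4323    95,004.3228
  Σ                 11,559.9317   105,199.2369
Price P = Σ PV = 11,559.9317.
Macaulay duration = Σ(t·PV) / P = 105,199.2369 / 11,559.9317 = 9.10033 half-year periods.
In years: 9.10033 / 2 = 4.55017 years.

4.55 years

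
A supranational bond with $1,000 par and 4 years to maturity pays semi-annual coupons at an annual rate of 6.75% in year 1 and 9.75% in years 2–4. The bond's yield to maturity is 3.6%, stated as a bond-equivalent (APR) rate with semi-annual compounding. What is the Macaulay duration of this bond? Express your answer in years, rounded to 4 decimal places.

Periodic yield y = 0.018. Discount each cash flow and weight by its period:
  t   CF        PV=CF/(1+0.018)^t    t·PV
  1        33.75        33.1532        33.1532
  2        33.75        32.5670        65.1341
  3        48.75        46.2095       138.6285
  4        48.75        45.3924       181.5698
  5        48.75        44.5898       222.9491
  6        48.75        43.8014       262.8084
  7        48.75        43.0269       301.1884
  8     1,048.75       909.2635     7,274.1079
  Σ                  1,198.0038     8,479.5393
Price P = Σ PV = 1,198.0038.
Macaulay duration = Σ(t·PV) / P = 8,479.5393 / 1,198.0038 = 7.07806 half-year periods.
In years: 7.07806 / 2 = 3.53903 years.

3.5390 years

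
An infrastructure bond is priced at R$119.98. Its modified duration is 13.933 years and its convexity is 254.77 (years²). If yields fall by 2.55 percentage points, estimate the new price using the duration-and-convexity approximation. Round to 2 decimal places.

Duration effect: -D_mod·Δy = -13.933 × (-0.0255) = +0.3552915
Convexity effect: ½·C·(Δy)² = 0.5 × 254.77 × (-0.0255)² = +0.08283209625
ΔP/P ≈ +0.3552915 + 0.08283209625 = +0.43812359625
New price ≈ 119.98 × (1 + 0.43812359625) = 172.546069078075.

R$172.55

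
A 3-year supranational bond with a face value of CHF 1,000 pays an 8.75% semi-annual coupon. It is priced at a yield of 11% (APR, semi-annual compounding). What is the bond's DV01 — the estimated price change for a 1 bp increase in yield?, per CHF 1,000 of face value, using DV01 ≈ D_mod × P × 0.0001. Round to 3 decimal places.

CHF 0.241

Periodic yield y = 0.055.
  t   CF        PV=CF/(1+0.055)^t    t·PV
  1        43.75        41.4692        41.4692
  2        43.75        39.3073        78.6146
  3        43.75        37.2581       111.7743
  4        43.75        35.3157       141.2629
  5        43.75        33.4746       167.3731
  6     1,043.75       756.9753     4,541.8520
  Σ                    943.8003     5,082.3462
P = 943.8003; D_Mac = 5.38498 half-year periods = 2.69249 yrs; D_mod = 2.55212 yrs.
DV01 ≈ 2.55212 × 943.8003 × 0.0001 = 0.240869.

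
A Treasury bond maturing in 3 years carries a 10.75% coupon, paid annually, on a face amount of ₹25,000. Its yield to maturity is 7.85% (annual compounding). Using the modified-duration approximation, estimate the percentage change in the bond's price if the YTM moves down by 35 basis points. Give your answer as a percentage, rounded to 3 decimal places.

Periodic yield y = 0.0785. Modified duration first:
  t   CF        PV=CF/(1+0.0785)^t    t·PV
  1     2,687.50     2,491.8869     2,491.8869
  2     2,687.50     2,310.5117     4,621.0234
  3    27,687.50    22,071.0653    66,213.1958
  Σ                 26,873.4639    73,326.1061
P = 26,873.4639; D_Mac = 2.72857 yrs; D_mod = 2.72857/(1+0.0785) = 2.52997 yrs.
ΔP/P ≈ -D_mod · Δy = -2.52997 × (-0.0035) = +0.008855 = +0.8855%.

+0.885%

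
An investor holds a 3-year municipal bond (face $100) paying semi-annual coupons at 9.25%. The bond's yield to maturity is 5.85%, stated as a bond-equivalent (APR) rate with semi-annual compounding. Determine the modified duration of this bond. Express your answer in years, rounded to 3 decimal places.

Periodic yield y = 0.02925. First find Macaulay duration:
  t   CF        PV=CF/(1+0.02925)^t    t·PV
  1        4.625         4.4936         4.4936
  2        4.625         4.3659         8.7317
  3        4.625         4.2418        12.7254
  4        4.625         4.1212        16.4850
  5        4.625         4.0041        20.0206
  6      104.625        88.0056       528.0335
  Σ                    109.2322       590.4897
P = 109.2322; Macaulay duration = 590.4897 / 109.2322 = 5.40582 half-year periods = 2.70291 years.
Modified duration = D_Mac / (1 + y) = 2.70291 / 1.02925 = 2.62610 years.

2.626 years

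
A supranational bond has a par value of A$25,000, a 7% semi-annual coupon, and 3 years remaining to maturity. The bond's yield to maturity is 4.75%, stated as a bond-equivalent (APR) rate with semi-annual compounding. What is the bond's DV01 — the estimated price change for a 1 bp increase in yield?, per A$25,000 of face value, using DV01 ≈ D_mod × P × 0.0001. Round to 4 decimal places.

A$7.1748

Periodic yield y = 0.02375.
  t   CF        PV=CF/(1+0.02375)^t    t·PV
  1       875.00       854.7009       854.7009
  2       875.00       834.8726     1,669.7453
  3       875.00       815.5044     2,446.5132
  4       875.00       796.5855     3,186.3420
  5       875.00       778.1055     3,890.5274
  6    25,875.00    22,475.8885   134,855.3313
  Σ                 26,555.6574   146,903.1600
P = 26,555.6574; D_Mac = 5.53190 half-year periods = 2.76595 yrs; D_mod = 2.70178 yrs.
DV01 ≈ 2.70178 × 26,555.6574 × 0.0001 = 7.174758.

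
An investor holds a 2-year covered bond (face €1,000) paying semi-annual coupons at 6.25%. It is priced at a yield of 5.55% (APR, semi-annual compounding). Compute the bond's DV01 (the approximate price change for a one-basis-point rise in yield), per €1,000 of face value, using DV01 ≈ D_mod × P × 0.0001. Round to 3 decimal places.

€0.188

Periodic yield y = 0.02775.
  t   CF        PV=CF/(1+0.02775)^t    t·PV
  1        31.25        30.4062        30.4062
  2        31.25        29.5852        59.1705
  3        31.25        28.7864        86.3592
  4     1,031.25       924.3023     3,697.2091
  Σ                  1,013.0801     3,873.1450
P = 1,013.0801; D_Mac = 3.82314 half-year periods = 1.91157 yrs; D_mod = 1.85996 yrs.
DV01 ≈ 1.85996 × 1,013.0801 × 0.0001 = 0.188428.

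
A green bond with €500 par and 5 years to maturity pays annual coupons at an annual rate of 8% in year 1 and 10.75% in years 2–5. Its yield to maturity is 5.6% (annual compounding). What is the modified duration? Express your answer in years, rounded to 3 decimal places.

Periodic yield y = 0.056. First find Macaulay duration:
  t   CF        PV=CF/(1+0.056)^t    t·PV
  1        40.00        37.8788        37.8788
  2        53.75        48.2004        96.4008
  3        53.75        45.6443       136.9330
  4        53.75        43.2238       172.8951
  5       553.75       421.6908     2,108.4541
  Σ                    596.6381     2,552.5618
P = 596.6381; Macaulay duration = 2,552.5618 / 596.6381 = 4.27824 years.
Modified duration = D_Mac / (1 + y) = 4.27824 / 1.056 = 4.05136 years.

4.051 years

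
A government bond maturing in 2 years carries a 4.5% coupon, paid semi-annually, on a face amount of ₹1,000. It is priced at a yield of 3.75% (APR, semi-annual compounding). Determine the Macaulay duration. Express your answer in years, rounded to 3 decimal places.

1.935 years

Periodic yield y = 0.01875. Discount each cash flow and weight by its period:
  t   CF        PV=CF/(1+0.01875)^t    t·PV
  1        22.50        22.0859        22.0859
  2        22.50        21.6794        43.3588
  3        22.50        21.2804        63.8412
  4     1,022.50       949.2767     3,797.1069
  Σ                  1,014.3224     3,926.3927
Price P = Σ PV = 1,014.3224.
Macaulay duration = Σ(t·PV) / P = 3,926.3927 / 1,014.3224 = 3.87095 half-year periods.
In years: 3.87095 / 2 = 1.93548 years.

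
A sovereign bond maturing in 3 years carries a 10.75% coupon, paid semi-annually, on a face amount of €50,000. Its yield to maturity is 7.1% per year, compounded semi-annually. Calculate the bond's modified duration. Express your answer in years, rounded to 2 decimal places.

Periodic yield y = 0.0355. First find Macaulay duration:
  t   CF        PV=CF/(1+0.0355)^t    t·PV
  1     2,687.50     2,595.3646     2,595.3646
  2     2,687.50     2,506.3878     5,012.7756
  3     2,687.50     2,420.4614     7,261.3842
  4     2,687.50     2,337.4808     9,349.9234
  5     2,687.50     2,257.3451    11,286.7255
  6    52,687.50    42,737.2893   256,423.7357
  Σ                 54,854.3290   291,929.9089
P = 54,854.3290; Macaulay duration = 291,929.9089 / 54,854.3290 = 5.32191 half-year periods = 2.66096 years.
Modified duration = D_Mac / (1 + y) = 2.66096 / 1.0355 = 2.56973 years.

2.57 years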